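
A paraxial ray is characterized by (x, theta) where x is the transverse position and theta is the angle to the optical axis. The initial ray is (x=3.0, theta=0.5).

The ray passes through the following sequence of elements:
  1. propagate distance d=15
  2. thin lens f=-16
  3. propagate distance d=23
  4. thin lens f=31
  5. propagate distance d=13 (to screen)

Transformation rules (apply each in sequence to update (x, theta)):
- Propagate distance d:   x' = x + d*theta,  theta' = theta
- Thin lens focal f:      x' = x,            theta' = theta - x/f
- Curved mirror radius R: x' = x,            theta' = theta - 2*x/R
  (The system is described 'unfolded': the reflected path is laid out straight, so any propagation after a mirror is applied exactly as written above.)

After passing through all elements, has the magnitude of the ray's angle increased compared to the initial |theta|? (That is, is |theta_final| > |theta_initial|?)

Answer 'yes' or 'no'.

Initial: x=3.0000 theta=0.5000
After 1 (propagate distance d=15): x=10.5000 theta=0.5000
After 2 (thin lens f=-16): x=10.5000 theta=37/32 (≈1.1563)
After 3 (propagate distance d=23): x=1187/32 (≈37.0938) theta=37/32 (≈1.1563)
After 4 (thin lens f=31): x=1187/32 (≈37.0938) theta=-5/124 (≈-0.0403)
After 5 (propagate distance d=13 (to screen)): x=36277/992 (≈36.5696) theta=-5/124 (≈-0.0403)
|theta_initial|=0.5000 |theta_final|=5/124 (≈0.0403) -> not increased

Answer: no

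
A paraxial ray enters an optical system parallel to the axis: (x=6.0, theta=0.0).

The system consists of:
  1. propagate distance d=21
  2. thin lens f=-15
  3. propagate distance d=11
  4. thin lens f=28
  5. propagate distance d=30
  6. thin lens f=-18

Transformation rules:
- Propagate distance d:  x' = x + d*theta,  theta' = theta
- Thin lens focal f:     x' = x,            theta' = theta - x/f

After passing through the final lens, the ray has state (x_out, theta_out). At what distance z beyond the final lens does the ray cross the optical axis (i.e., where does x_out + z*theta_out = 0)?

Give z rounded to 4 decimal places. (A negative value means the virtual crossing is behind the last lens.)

Initial: x=6.0000 theta=0.0000
After 1 (propagate distance d=21): x=6.0000 theta=0.0000
After 2 (thin lens f=-15): x=6.0000 theta=0.4000
After 3 (propagate distance d=11): x=10.4000 theta=0.4000
After 4 (thin lens f=28): x=10.4000 theta=1/35 (≈0.0286)
After 5 (propagate distance d=30): x=394/35 (≈11.2571) theta=1/35 (≈0.0286)
After 6 (thin lens f=-18): x=394/35 (≈11.2571) theta=206/315 (≈0.6540)
z_focus = -x_out/theta_out = -(394/35)/(206/315) = -1773/103 ≈ -17.2136
Rounded to 4 decimal places: z = -17.2136

Answer: -17.2136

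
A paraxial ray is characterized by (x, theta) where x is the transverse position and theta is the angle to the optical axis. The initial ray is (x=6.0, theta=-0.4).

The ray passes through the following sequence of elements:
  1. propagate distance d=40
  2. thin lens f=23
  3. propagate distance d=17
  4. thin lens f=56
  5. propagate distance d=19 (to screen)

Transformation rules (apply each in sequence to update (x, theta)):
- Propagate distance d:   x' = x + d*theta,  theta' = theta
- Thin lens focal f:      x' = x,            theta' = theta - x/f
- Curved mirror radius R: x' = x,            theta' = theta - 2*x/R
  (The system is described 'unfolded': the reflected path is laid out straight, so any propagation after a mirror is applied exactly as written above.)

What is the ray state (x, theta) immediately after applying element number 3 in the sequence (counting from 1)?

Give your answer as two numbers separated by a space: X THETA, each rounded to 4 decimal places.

Answer: -9.4087 0.0348

Derivation:
Initial: x=6.0000 theta=-0.4000
After 1 (propagate distance d=40): x=-10.0000 theta=-0.4000
After 2 (thin lens f=23): x=-10.0000 theta=4/115 (≈0.0348)
After 3 (propagate distance d=17): x=-1082/115 (≈-9.4087) theta=4/115 (≈0.0348)
Rounded to 4 decimal places: x = -9.4087, theta = 0.0348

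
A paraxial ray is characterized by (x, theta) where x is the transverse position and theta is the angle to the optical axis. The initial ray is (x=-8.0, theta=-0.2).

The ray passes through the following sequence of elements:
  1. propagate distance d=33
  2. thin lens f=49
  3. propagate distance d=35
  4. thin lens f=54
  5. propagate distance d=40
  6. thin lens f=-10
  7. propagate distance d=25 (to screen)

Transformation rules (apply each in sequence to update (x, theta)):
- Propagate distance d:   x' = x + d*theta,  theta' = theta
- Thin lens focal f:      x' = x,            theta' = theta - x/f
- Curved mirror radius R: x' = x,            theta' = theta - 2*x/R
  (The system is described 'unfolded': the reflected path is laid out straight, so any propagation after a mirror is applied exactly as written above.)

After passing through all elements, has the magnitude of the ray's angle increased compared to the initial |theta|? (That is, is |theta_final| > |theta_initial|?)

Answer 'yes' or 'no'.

Initial: x=-8.0000 theta=-0.2000
After 1 (propagate distance d=33): x=-14.6000 theta=-0.2000
After 2 (thin lens f=49): x=-14.6000 theta=24/245 (≈0.0980)
After 3 (propagate distance d=35): x=-391/35 (≈-11.1714) theta=24/245 (≈0.0980)
After 4 (thin lens f=54): x=-391/35 (≈-11.1714) theta=4033/13230 (≈0.3048)
After 5 (propagate distance d=40): x=6761/6615 (≈1.0221) theta=4033/13230 (≈0.3048)
After 6 (thin lens f=-10): x=6761/6615 (≈1.0221) theta=13463/33075 (≈0.4070)
After 7 (propagate distance d=25 (to screen)): x=24692/2205 (≈11.1982) theta=13463/33075 (≈0.4070)
|theta_initial|=0.2000 |theta_final|=13463/33075 (≈0.4070) -> increased

Answer: yes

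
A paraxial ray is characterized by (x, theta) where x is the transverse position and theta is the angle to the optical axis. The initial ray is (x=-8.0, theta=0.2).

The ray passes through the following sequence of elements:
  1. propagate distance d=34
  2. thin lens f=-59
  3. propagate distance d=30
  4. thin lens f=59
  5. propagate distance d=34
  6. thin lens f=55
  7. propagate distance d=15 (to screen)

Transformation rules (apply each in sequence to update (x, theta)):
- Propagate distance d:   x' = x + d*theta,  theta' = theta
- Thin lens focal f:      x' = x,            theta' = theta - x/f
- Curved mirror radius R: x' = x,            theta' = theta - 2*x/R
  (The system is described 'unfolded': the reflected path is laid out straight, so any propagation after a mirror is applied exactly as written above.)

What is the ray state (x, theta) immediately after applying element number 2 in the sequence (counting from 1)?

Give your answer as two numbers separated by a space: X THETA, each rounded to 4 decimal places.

Initial: x=-8.0000 theta=0.2000
After 1 (propagate distance d=34): x=-1.2000 theta=0.2000
After 2 (thin lens f=-59): x=-1.2000 theta=53/295 (≈0.1797)
Rounded to 4 decimal places: x = -1.2000, theta = 0.1797

Answer: -1.2000 0.1797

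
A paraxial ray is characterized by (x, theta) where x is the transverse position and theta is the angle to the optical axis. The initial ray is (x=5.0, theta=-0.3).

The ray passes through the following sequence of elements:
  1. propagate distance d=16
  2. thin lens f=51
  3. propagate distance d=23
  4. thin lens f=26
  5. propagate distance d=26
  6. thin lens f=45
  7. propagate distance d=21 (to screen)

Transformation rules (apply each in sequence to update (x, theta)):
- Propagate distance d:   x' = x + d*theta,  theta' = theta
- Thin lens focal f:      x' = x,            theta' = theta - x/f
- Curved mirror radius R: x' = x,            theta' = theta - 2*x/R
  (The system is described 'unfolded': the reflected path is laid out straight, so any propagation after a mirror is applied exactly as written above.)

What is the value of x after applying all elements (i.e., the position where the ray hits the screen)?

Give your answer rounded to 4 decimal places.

Initial: x=5.0000 theta=-0.3000
After 1 (propagate distance d=16): x=0.2000 theta=-0.3000
After 2 (thin lens f=51): x=0.2000 theta=-31/102 (≈-0.3039)
After 3 (propagate distance d=23): x=-3463/510 (≈-6.7902) theta=-31/102 (≈-0.3039)
After 4 (thin lens f=26): x=-3463/510 (≈-6.7902) theta=-189/4420 (≈-0.0428)
After 5 (propagate distance d=26): x=-403/51 (≈-7.9020) theta=-189/4420 (≈-0.0428)
After 6 (thin lens f=45): x=-403/51 (≈-7.9020) theta=15853/119340 (≈0.1328)
After 7 (propagate distance d=21 (to screen)): x=-203369/39780 (≈-5.1123) theta=15853/119340 (≈0.1328)
Rounded to 4 decimal places: x = -5.1123

Answer: -5.1123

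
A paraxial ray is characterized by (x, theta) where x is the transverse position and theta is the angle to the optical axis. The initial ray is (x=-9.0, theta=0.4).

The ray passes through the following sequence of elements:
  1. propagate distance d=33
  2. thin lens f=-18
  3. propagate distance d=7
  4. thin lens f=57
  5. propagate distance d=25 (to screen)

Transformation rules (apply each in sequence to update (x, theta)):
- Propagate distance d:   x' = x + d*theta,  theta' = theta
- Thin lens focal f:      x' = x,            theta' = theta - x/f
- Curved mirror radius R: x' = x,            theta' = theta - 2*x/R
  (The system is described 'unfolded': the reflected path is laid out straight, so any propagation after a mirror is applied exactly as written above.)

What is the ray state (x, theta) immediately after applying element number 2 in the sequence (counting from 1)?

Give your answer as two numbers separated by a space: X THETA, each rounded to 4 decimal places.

Answer: 4.2000 0.6333

Derivation:
Initial: x=-9.0000 theta=0.4000
After 1 (propagate distance d=33): x=4.2000 theta=0.4000
After 2 (thin lens f=-18): x=4.2000 theta=19/30 (≈0.6333)
Rounded to 4 decimal places: x = 4.2000, theta = 0.6333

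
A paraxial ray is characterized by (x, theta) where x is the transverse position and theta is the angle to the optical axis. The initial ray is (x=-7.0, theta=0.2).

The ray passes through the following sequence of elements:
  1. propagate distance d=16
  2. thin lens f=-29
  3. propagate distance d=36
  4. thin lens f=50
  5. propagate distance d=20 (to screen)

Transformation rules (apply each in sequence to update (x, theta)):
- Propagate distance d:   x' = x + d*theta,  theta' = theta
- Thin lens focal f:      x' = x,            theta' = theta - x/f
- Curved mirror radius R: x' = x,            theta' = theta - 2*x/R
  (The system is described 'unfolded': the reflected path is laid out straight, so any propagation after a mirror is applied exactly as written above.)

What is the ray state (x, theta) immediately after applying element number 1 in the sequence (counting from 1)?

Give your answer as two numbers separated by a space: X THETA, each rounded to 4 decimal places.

Answer: -3.8000 0.2000

Derivation:
Initial: x=-7.0000 theta=0.2000
After 1 (propagate distance d=16): x=-3.8000 theta=0.2000
Rounded to 4 decimal places: x = -3.8000, theta = 0.2000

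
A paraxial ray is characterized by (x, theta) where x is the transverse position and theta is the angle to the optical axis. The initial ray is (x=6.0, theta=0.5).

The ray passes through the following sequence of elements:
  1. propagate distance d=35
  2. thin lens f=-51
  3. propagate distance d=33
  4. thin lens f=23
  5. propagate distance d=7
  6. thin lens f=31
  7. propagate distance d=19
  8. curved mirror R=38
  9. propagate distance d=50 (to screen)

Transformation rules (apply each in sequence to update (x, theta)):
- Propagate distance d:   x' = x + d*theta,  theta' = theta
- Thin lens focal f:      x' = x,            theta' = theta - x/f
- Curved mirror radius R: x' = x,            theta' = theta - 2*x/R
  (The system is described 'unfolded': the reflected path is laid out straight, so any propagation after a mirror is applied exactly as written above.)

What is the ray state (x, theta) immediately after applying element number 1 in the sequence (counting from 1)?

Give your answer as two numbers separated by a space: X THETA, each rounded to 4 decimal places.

Answer: 23.5000 0.5000

Derivation:
Initial: x=6.0000 theta=0.5000
After 1 (propagate distance d=35): x=23.5000 theta=0.5000
Rounded to 4 decimal places: x = 23.5000, theta = 0.5000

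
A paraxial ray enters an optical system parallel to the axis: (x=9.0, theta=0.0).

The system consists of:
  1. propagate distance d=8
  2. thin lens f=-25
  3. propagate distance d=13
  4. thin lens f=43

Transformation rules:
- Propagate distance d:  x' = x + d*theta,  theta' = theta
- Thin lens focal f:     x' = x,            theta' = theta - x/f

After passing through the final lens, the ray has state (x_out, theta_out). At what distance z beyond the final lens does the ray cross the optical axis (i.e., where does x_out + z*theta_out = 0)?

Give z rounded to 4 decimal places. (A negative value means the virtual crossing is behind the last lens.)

Answer: -326.8000

Derivation:
Initial: x=9.0000 theta=0.0000
After 1 (propagate distance d=8): x=9.0000 theta=0.0000
After 2 (thin lens f=-25): x=9.0000 theta=0.3600
After 3 (propagate distance d=13): x=13.6800 theta=0.3600
After 4 (thin lens f=43): x=13.6800 theta=9/215 (≈0.0419)
z_focus = -x_out/theta_out = -(13.6800)/(9/215) = -326.8000
Rounded to 4 decimal places: z = -326.8000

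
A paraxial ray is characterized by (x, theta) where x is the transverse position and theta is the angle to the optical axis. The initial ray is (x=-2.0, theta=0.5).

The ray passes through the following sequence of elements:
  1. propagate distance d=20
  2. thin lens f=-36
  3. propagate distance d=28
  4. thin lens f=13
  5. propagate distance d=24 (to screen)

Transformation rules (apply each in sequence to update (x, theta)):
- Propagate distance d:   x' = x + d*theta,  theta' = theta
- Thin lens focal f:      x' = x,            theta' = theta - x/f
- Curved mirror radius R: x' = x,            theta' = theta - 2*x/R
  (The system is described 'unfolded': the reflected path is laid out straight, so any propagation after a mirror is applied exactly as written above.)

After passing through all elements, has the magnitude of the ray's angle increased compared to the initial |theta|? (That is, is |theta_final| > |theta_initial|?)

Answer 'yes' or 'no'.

Initial: x=-2.0000 theta=0.5000
After 1 (propagate distance d=20): x=8.0000 theta=0.5000
After 2 (thin lens f=-36): x=8.0000 theta=13/18 (≈0.7222)
After 3 (propagate distance d=28): x=254/9 (≈28.2222) theta=13/18 (≈0.7222)
After 4 (thin lens f=13): x=254/9 (≈28.2222) theta=-113/78 (≈-1.4487)
After 5 (propagate distance d=24 (to screen)): x=-766/117 (≈-6.5470) theta=-113/78 (≈-1.4487)
|theta_initial|=0.5000 |theta_final|=113/78 (≈1.4487) -> increased

Answer: yes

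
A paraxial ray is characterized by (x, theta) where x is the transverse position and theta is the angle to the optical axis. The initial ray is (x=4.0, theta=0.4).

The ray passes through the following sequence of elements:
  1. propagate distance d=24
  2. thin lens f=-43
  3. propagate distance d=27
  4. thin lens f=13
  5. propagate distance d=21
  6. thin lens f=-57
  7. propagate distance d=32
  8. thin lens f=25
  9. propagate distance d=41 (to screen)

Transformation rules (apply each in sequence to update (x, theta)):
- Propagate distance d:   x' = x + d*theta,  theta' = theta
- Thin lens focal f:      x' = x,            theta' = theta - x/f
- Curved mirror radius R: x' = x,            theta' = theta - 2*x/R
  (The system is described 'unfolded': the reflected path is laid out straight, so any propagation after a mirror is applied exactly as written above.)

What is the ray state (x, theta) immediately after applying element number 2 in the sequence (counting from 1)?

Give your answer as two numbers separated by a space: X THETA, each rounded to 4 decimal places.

Answer: 13.6000 0.7163

Derivation:
Initial: x=4.0000 theta=0.4000
After 1 (propagate distance d=24): x=13.6000 theta=0.4000
After 2 (thin lens f=-43): x=13.6000 theta=154/215 (≈0.7163)
Rounded to 4 decimal places: x = 13.6000, theta = 0.7163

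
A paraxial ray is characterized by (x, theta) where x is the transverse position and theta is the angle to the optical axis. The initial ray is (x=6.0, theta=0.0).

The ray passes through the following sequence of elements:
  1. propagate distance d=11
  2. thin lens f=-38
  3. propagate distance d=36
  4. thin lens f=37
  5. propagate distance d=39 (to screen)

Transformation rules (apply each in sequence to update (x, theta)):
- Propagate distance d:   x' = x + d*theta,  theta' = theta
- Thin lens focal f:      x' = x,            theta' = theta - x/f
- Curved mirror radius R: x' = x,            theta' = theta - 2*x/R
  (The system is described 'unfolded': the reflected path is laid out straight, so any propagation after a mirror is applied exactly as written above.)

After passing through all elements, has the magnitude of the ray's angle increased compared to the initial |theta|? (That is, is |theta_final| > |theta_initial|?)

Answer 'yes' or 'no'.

Answer: yes

Derivation:
Initial: x=6.0000 theta=0.0000
After 1 (propagate distance d=11): x=6.0000 theta=0.0000
After 2 (thin lens f=-38): x=6.0000 theta=3/19 (≈0.1579)
After 3 (propagate distance d=36): x=222/19 (≈11.6842) theta=3/19 (≈0.1579)
After 4 (thin lens f=37): x=222/19 (≈11.6842) theta=-3/19 (≈-0.1579)
After 5 (propagate distance d=39 (to screen)): x=105/19 (≈5.5263) theta=-3/19 (≈-0.1579)
|theta_initial|=0.0000 |theta_final|=3/19 (≈0.1579) -> increased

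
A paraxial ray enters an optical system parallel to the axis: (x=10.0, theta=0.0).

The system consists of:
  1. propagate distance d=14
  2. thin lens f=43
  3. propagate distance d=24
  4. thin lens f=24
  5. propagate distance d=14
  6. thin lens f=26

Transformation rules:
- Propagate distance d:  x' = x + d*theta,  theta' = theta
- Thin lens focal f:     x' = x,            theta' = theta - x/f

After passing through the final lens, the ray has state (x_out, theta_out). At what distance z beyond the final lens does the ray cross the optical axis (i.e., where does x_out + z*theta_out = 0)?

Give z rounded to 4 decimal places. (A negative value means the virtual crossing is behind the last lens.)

Initial: x=10.0000 theta=0.0000
After 1 (propagate distance d=14): x=10.0000 theta=0.0000
After 2 (thin lens f=43): x=10.0000 theta=-10/43 (≈-0.2326)
After 3 (propagate distance d=24): x=190/43 (≈4.4186) theta=-10/43 (≈-0.2326)
After 4 (thin lens f=24): x=190/43 (≈4.4186) theta=-5/12 (≈-0.4167)
After 5 (propagate distance d=14): x=-365/258 (≈-1.4147) theta=-5/12 (≈-0.4167)
After 6 (thin lens f=26): x=-365/258 (≈-1.4147) theta=-405/1118 (≈-0.3623)
z_focus = -x_out/theta_out = -(-365/258)/(-405/1118) = -949/243 ≈ -3.9053
Rounded to 4 decimal places: z = -3.9053

Answer: -3.9053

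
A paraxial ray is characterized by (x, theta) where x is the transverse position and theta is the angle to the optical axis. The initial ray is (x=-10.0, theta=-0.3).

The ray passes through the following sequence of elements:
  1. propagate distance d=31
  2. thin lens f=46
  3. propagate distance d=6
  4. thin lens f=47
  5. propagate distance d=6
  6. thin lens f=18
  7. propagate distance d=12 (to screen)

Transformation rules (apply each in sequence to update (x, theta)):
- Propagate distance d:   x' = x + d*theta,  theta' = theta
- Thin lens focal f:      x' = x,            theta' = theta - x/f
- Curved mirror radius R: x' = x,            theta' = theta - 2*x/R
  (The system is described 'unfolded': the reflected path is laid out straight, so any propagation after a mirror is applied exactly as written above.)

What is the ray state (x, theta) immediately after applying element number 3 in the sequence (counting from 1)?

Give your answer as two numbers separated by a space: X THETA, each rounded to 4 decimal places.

Initial: x=-10.0000 theta=-0.3000
After 1 (propagate distance d=31): x=-19.3000 theta=-0.3000
After 2 (thin lens f=46): x=-19.3000 theta=11/92 (≈0.1196)
After 3 (propagate distance d=6): x=-2137/115 (≈-18.5826) theta=11/92 (≈0.1196)
Rounded to 4 decimal places: x = -18.5826, theta = 0.1196

Answer: -18.5826 0.1196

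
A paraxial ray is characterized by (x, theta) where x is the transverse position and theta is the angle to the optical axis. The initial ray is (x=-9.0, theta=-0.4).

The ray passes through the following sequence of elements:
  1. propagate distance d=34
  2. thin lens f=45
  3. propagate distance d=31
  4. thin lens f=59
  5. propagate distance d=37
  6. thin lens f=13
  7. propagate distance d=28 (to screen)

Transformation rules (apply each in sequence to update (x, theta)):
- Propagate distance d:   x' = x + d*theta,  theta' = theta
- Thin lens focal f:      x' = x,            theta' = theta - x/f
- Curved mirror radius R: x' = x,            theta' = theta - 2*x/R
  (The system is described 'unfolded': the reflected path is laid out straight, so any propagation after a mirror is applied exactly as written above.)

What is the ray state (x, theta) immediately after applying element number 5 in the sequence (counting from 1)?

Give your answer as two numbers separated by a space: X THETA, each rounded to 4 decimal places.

Answer: -3.4633 0.4316

Derivation:
Initial: x=-9.0000 theta=-0.4000
After 1 (propagate distance d=34): x=-22.6000 theta=-0.4000
After 2 (thin lens f=45): x=-22.6000 theta=23/225 (≈0.1022)
After 3 (propagate distance d=31): x=-4372/225 (≈-19.4311) theta=23/225 (≈0.1022)
After 4 (thin lens f=59): x=-4372/225 (≈-19.4311) theta=5729/13275 (≈0.4316)
After 5 (propagate distance d=37): x=-613/177 (≈-3.4633) theta=5729/13275 (≈0.4316)
Rounded to 4 decimal places: x = -3.4633, theta = 0.4316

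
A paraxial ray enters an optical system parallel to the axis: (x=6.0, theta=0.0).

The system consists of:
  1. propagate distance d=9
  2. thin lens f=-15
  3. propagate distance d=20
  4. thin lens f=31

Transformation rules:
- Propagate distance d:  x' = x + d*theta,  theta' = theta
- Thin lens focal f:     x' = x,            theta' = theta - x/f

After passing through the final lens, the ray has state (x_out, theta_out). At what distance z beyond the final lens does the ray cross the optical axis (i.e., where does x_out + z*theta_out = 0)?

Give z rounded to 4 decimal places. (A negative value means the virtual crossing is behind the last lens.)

Answer: 271.2500

Derivation:
Initial: x=6.0000 theta=0.0000
After 1 (propagate distance d=9): x=6.0000 theta=0.0000
After 2 (thin lens f=-15): x=6.0000 theta=0.4000
After 3 (propagate distance d=20): x=14.0000 theta=0.4000
After 4 (thin lens f=31): x=14.0000 theta=-8/155 (≈-0.0516)
z_focus = -x_out/theta_out = -(14.0000)/(-8/155) = 271.2500
Rounded to 4 decimal places: z = 271.2500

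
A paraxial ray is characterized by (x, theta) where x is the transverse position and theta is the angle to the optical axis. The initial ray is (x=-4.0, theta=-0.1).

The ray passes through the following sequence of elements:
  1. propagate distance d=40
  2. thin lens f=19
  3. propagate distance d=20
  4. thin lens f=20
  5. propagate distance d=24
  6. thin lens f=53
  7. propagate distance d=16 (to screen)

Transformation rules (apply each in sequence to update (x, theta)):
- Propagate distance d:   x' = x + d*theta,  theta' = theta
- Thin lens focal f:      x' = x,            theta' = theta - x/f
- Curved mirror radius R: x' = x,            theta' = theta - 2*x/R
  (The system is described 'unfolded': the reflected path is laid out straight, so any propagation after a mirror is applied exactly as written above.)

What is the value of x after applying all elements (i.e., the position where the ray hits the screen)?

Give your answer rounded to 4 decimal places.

Answer: 11.9996

Derivation:
Initial: x=-4.0000 theta=-0.1000
After 1 (propagate distance d=40): x=-8.0000 theta=-0.1000
After 2 (thin lens f=19): x=-8.0000 theta=61/190 (≈0.3211)
After 3 (propagate distance d=20): x=-30/19 (≈-1.5789) theta=61/190 (≈0.3211)
After 4 (thin lens f=20): x=-30/19 (≈-1.5789) theta=0.4000
After 5 (propagate distance d=24): x=762/95 (≈8.0211) theta=0.4000
After 6 (thin lens f=53): x=762/95 (≈8.0211) theta=1252/5035 (≈0.2487)
After 7 (propagate distance d=16 (to screen)): x=60418/5035 (≈11.9996) theta=1252/5035 (≈0.2487)
Rounded to 4 decimal places: x = 11.9996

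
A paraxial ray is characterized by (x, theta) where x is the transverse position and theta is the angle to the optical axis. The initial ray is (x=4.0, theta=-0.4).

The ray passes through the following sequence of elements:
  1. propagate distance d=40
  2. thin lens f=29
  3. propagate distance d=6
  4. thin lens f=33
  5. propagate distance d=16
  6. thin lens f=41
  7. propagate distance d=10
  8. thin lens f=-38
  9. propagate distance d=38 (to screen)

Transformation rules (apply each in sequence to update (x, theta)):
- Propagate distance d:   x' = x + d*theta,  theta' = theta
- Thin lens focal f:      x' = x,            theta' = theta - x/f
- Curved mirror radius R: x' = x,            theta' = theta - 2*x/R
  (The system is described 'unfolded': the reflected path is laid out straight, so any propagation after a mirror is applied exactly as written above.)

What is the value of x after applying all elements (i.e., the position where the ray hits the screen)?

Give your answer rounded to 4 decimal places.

Answer: 18.2810

Derivation:
Initial: x=4.0000 theta=-0.4000
After 1 (propagate distance d=40): x=-12.0000 theta=-0.4000
After 2 (thin lens f=29): x=-12.0000 theta=2/145 (≈0.0138)
After 3 (propagate distance d=6): x=-1728/145 (≈-11.9172) theta=2/145 (≈0.0138)
After 4 (thin lens f=33): x=-1728/145 (≈-11.9172) theta=598/1595 (≈0.3749)
After 5 (propagate distance d=16): x=-1888/319 (≈-5.9185) theta=598/1595 (≈0.3749)
After 6 (thin lens f=41): x=-1888/319 (≈-5.9185) theta=33958/65395 (≈0.5193)
After 7 (propagate distance d=10): x=-9492/13079 (≈-0.7257) theta=33958/65395 (≈0.5193)
After 8 (thin lens f=-38): x=-9492/13079 (≈-0.7257) theta=621472/1242505 (≈0.5002)
After 9 (propagate distance d=38 (to screen)): x=1195484/65395 (≈18.2810) theta=621472/1242505 (≈0.5002)
Rounded to 4 decimal places: x = 18.2810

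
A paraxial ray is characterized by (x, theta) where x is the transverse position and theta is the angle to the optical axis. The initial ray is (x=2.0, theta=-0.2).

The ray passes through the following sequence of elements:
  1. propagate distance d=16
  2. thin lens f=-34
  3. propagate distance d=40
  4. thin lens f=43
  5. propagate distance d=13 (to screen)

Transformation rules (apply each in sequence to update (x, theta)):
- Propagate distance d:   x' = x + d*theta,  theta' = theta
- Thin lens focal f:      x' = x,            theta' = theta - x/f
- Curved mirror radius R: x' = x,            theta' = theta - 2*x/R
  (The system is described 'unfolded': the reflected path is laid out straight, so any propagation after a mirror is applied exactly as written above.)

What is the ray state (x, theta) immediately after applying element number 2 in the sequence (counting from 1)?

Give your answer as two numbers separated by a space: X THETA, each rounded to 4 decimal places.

Answer: -1.2000 -0.2353

Derivation:
Initial: x=2.0000 theta=-0.2000
After 1 (propagate distance d=16): x=-1.2000 theta=-0.2000
After 2 (thin lens f=-34): x=-1.2000 theta=-4/17 (≈-0.2353)
Rounded to 4 decimal places: x = -1.2000, theta = -0.2353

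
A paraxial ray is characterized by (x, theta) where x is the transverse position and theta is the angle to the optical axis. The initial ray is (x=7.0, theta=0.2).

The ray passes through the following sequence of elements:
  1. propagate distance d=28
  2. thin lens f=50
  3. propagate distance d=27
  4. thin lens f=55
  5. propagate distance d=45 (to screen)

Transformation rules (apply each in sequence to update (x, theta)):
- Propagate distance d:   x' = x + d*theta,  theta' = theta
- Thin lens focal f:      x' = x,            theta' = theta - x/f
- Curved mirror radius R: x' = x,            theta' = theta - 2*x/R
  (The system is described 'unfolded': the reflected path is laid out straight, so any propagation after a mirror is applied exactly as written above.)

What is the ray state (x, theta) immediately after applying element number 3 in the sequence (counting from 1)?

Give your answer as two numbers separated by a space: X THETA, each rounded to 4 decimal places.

Initial: x=7.0000 theta=0.2000
After 1 (propagate distance d=28): x=12.6000 theta=0.2000
After 2 (thin lens f=50): x=12.6000 theta=-0.0520
After 3 (propagate distance d=27): x=11.1960 theta=-0.0520
Rounded to 4 decimal places: x = 11.1960, theta = -0.0520

Answer: 11.1960 -0.0520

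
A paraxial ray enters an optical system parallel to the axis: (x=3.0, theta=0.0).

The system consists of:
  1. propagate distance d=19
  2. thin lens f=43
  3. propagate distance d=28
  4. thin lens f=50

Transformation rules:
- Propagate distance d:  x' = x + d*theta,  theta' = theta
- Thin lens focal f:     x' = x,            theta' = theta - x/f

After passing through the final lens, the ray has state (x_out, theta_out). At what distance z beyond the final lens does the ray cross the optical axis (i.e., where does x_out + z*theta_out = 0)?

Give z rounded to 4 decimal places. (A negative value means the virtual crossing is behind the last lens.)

Initial: x=3.0000 theta=0.0000
After 1 (propagate distance d=19): x=3.0000 theta=0.0000
After 2 (thin lens f=43): x=3.0000 theta=-3/43 (≈-0.0698)
After 3 (propagate distance d=28): x=45/43 (≈1.0465) theta=-3/43 (≈-0.0698)
After 4 (thin lens f=50): x=45/43 (≈1.0465) theta=-39/430 (≈-0.0907)
z_focus = -x_out/theta_out = -(45/43)/(-39/430) = 150/13 ≈ 11.5385
Rounded to 4 decimal places: z = 11.5385

Answer: 11.5385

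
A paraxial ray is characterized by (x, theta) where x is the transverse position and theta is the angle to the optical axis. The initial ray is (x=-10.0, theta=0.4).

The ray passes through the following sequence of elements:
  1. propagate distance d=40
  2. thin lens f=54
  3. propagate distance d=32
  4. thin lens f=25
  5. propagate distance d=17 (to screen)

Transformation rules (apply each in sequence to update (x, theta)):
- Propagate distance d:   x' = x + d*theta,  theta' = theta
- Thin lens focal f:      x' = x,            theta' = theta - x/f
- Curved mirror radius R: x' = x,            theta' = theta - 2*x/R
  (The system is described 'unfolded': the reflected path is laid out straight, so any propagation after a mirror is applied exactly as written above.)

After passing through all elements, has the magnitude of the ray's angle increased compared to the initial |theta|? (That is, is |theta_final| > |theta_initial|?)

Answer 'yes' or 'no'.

Answer: no

Derivation:
Initial: x=-10.0000 theta=0.4000
After 1 (propagate distance d=40): x=6.0000 theta=0.4000
After 2 (thin lens f=54): x=6.0000 theta=13/45 (≈0.2889)
After 3 (propagate distance d=32): x=686/45 (≈15.2444) theta=13/45 (≈0.2889)
After 4 (thin lens f=25): x=686/45 (≈15.2444) theta=-361/1125 (≈-0.3209)
After 5 (propagate distance d=17 (to screen)): x=3671/375 (≈9.7893) theta=-361/1125 (≈-0.3209)
|theta_initial|=0.4000 |theta_final|=361/1125 (≈0.3209) -> not increased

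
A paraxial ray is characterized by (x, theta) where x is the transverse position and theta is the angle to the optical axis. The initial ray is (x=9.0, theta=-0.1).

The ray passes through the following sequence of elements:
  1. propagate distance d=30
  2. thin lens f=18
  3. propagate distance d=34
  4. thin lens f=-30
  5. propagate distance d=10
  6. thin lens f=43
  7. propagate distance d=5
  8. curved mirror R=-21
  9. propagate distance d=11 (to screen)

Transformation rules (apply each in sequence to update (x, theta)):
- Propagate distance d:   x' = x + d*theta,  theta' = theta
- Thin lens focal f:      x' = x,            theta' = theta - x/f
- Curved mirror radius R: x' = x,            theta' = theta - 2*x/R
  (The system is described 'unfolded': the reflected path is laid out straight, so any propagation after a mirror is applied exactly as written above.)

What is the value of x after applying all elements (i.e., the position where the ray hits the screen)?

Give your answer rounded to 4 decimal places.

Answer: -40.2107

Derivation:
Initial: x=9.0000 theta=-0.1000
After 1 (propagate distance d=30): x=6.0000 theta=-0.1000
After 2 (thin lens f=18): x=6.0000 theta=-13/30 (≈-0.4333)
After 3 (propagate distance d=34): x=-131/15 (≈-8.7333) theta=-13/30 (≈-0.4333)
After 4 (thin lens f=-30): x=-131/15 (≈-8.7333) theta=-163/225 (≈-0.7244)
After 5 (propagate distance d=10): x=-719/45 (≈-15.9778) theta=-163/225 (≈-0.7244)
After 6 (thin lens f=43): x=-719/45 (≈-15.9778) theta=-1138/3225 (≈-0.3529)
After 7 (propagate distance d=5): x=-34331/1935 (≈-17.7421) theta=-1138/3225 (≈-0.3529)
After 8 (curved mirror R=-21): x=-34331/1935 (≈-17.7421) theta=-415004/203175 (≈-2.0426)
After 9 (propagate distance d=11 (to screen)): x=-8169799/203175 (≈-40.2107) theta=-415004/203175 (≈-2.0426)
Rounded to 4 decimal places: x = -40.2107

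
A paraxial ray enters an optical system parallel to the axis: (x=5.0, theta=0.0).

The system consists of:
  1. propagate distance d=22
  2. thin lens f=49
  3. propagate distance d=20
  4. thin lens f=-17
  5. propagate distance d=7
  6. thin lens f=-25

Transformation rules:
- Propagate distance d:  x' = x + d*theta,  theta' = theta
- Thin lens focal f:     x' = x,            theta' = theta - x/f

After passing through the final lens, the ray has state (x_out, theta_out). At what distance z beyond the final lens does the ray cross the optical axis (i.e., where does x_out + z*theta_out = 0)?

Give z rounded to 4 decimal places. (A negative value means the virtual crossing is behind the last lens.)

Answer: -16.4481

Derivation:
Initial: x=5.0000 theta=0.0000
After 1 (propagate distance d=22): x=5.0000 theta=0.0000
After 2 (thin lens f=49): x=5.0000 theta=-5/49 (≈-0.1020)
After 3 (propagate distance d=20): x=145/49 (≈2.9592) theta=-5/49 (≈-0.1020)
After 4 (thin lens f=-17): x=145/49 (≈2.9592) theta=60/833 (≈0.0720)
After 5 (propagate distance d=7): x=2885/833 (≈3.4634) theta=60/833 (≈0.0720)
After 6 (thin lens f=-25): x=2885/833 (≈3.4634) theta=877/4165 (≈0.2106)
z_focus = -x_out/theta_out = -(2885/833)/(877/4165) = -14425/877 ≈ -16.4481
Rounded to 4 decimal places: z = -16.4481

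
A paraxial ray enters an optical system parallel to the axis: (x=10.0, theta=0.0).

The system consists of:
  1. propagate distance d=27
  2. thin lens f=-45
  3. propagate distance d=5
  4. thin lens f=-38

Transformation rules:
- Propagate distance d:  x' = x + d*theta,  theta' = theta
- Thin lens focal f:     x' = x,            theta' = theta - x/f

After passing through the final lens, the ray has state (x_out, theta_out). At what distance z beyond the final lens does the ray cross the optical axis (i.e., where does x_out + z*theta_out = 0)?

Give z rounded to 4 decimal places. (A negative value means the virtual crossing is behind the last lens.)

Answer: -21.5909

Derivation:
Initial: x=10.0000 theta=0.0000
After 1 (propagate distance d=27): x=10.0000 theta=0.0000
After 2 (thin lens f=-45): x=10.0000 theta=2/9 (≈0.2222)
After 3 (propagate distance d=5): x=100/9 (≈11.1111) theta=2/9 (≈0.2222)
After 4 (thin lens f=-38): x=100/9 (≈11.1111) theta=88/171 (≈0.5146)
z_focus = -x_out/theta_out = -(100/9)/(88/171) = -475/22 ≈ -21.5909
Rounded to 4 decimal places: z = -21.5909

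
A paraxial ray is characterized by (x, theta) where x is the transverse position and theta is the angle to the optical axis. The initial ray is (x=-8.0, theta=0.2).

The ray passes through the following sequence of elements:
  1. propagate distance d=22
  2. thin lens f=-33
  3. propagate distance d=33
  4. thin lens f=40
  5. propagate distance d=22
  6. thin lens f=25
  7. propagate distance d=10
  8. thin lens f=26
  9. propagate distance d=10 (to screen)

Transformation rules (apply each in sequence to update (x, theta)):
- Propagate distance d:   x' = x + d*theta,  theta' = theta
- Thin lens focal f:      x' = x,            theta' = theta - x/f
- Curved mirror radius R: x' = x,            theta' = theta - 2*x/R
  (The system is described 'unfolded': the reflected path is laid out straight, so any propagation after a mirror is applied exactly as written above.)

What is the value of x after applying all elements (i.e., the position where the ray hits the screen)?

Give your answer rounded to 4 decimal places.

Answer: 1.6576

Derivation:
Initial: x=-8.0000 theta=0.2000
After 1 (propagate distance d=22): x=-3.6000 theta=0.2000
After 2 (thin lens f=-33): x=-3.6000 theta=1/11 (≈0.0909)
After 3 (propagate distance d=33): x=-0.6000 theta=1/11 (≈0.0909)
After 4 (thin lens f=40): x=-0.6000 theta=233/2200 (≈0.1059)
After 5 (propagate distance d=22): x=1.7300 theta=233/2200 (≈0.1059)
After 6 (thin lens f=25): x=1.7300 theta=2019/55000 (≈0.0367)
After 7 (propagate distance d=10): x=5767/2750 (≈2.0971) theta=2019/55000 (≈0.0367)
After 8 (thin lens f=26): x=5767/2750 (≈2.0971) theta=-31423/715000 (≈-0.0439)
After 9 (propagate distance d=10 (to screen)): x=118519/71500 (≈1.6576) theta=-31423/715000 (≈-0.0439)
Rounded to 4 decimal places: x = 1.6576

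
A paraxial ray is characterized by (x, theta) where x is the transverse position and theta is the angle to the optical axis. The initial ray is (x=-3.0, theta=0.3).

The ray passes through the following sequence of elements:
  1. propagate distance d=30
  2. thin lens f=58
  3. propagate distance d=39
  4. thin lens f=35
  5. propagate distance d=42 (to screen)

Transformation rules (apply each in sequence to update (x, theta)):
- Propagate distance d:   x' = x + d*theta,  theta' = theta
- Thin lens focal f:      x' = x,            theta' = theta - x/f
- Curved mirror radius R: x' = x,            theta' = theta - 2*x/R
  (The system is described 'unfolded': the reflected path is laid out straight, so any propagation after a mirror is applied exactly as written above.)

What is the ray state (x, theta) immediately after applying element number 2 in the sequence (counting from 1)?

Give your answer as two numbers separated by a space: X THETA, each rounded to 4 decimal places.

Answer: 6.0000 0.1966

Derivation:
Initial: x=-3.0000 theta=0.3000
After 1 (propagate distance d=30): x=6.0000 theta=0.3000
After 2 (thin lens f=58): x=6.0000 theta=57/290 (≈0.1966)
Rounded to 4 decimal places: x = 6.0000, theta = 0.1966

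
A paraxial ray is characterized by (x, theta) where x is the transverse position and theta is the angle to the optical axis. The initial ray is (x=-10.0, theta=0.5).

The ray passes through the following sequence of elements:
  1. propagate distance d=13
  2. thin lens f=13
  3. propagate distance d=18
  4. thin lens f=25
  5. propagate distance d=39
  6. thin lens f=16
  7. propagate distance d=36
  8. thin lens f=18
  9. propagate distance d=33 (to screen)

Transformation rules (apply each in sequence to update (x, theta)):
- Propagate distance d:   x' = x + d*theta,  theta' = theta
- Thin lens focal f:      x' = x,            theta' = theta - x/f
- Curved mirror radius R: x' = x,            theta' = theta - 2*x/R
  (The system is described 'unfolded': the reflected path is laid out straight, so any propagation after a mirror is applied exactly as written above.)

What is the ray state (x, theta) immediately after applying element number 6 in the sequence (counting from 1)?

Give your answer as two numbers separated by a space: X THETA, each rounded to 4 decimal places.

Initial: x=-10.0000 theta=0.5000
After 1 (propagate distance d=13): x=-3.5000 theta=0.5000
After 2 (thin lens f=13): x=-3.5000 theta=10/13 (≈0.7692)
After 3 (propagate distance d=18): x=269/26 (≈10.3462) theta=10/13 (≈0.7692)
After 4 (thin lens f=25): x=269/26 (≈10.3462) theta=231/650 (≈0.3554)
After 5 (propagate distance d=39): x=7867/325 (≈24.2062) theta=231/650 (≈0.3554)
After 6 (thin lens f=16): x=7867/325 (≈24.2062) theta=-1.1575
Rounded to 4 decimal places: x = 24.2062, theta = -1.1575

Answer: 24.2062 -1.1575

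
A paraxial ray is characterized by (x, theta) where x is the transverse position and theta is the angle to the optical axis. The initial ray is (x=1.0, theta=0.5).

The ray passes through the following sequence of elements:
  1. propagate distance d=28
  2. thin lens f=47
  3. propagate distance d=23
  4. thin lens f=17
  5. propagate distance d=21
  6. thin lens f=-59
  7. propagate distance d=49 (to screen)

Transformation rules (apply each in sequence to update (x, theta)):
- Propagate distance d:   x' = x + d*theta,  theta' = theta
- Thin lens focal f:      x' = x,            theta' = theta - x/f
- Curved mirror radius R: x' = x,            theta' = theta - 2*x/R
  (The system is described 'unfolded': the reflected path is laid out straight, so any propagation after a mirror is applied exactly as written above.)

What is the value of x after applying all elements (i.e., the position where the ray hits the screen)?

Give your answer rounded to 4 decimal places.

Initial: x=1.0000 theta=0.5000
After 1 (propagate distance d=28): x=15.0000 theta=0.5000
After 2 (thin lens f=47): x=15.0000 theta=17/94 (≈0.1809)
After 3 (propagate distance d=23): x=1801/94 (≈19.1596) theta=17/94 (≈0.1809)
After 4 (thin lens f=17): x=1801/94 (≈19.1596) theta=-756/799 (≈-0.9462)
After 5 (propagate distance d=21): x=-1135/1598 (≈-0.7103) theta=-756/799 (≈-0.9462)
After 6 (thin lens f=-59): x=-1135/1598 (≈-0.7103) theta=-90343/94282 (≈-0.9582)
After 7 (propagate distance d=49 (to screen)): x=-2246886/47141 (≈-47.6631) theta=-90343/94282 (≈-0.9582)
Rounded to 4 decimal places: x = -47.6631

Answer: -47.6631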